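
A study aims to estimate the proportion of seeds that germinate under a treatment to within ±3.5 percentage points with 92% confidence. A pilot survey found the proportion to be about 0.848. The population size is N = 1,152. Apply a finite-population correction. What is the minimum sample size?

253

For a proportion with margin E = 0.035 at 92% confidence, z = 1.751.
n = p̂(1−p̂)(z/E)² = 0.848 × 0.152 × (1.751/0.035)² = 322.61 — call this n₀.
Finite-population correction with N = 1,152: n = n₀ / (1 + (n₀−1)/N) = 322.61 / 1.279 = 252.24
Round up: n = 253.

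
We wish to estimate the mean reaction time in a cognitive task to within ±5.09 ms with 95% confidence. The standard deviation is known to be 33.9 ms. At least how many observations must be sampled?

171

For a mean, the margin of error is E = z·σ/√n, so n = (zσ/E)².
At 95% confidence, z = 1.960.
n = (1.960 × 33.9 / 5.09)² = 170.40
Round up: n = 171.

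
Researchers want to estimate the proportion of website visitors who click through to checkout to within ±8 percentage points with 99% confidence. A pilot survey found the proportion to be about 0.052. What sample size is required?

For a proportion with margin E = 0.08 at 99% confidence, z = 2.576.
n = p̂(1−p̂)(z/E)² = 0.052 × 0.948 × (2.576/0.08)² = 51.11
Round up: n = 52.

n = 52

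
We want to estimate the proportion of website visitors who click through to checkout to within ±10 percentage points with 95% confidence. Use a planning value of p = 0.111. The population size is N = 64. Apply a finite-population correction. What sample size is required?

For a proportion with margin E = 0.1 at 95% confidence, z = 1.960.
n = p̂(1−p̂)(z/E)² = 0.111 × 0.889 × (1.960/0.1)² = 37.91 — call this n₀.
Finite-population correction with N = 64: n = n₀ / (1 + (n₀−1)/N) = 37.91 / 1.577 = 24.04
Round up: n = 25.

n = 25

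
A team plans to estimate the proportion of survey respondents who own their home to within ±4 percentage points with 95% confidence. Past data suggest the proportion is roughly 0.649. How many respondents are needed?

For a proportion with margin E = 0.04 at 95% confidence, z = 1.960.
n = p̂(1−p̂)(z/E)² = 0.649 × 0.351 × (1.960/0.04)² = 546.95
Round up: n = 547.

n = 547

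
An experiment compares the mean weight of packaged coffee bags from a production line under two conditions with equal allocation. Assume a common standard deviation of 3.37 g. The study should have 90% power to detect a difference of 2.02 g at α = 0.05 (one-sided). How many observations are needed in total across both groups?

For two equal groups, n per group = 2·((z_α + z_β)·σ/δ)².
z_α = 1.645; z_β = 1.282 (power 90%).
n = 2 × (2.927 × 3.37 / 2.02)² = 2 × 23.85 = 47.70
Round up: n = 48 per group.
Total across both groups: 2 × 48 = 96.

96 total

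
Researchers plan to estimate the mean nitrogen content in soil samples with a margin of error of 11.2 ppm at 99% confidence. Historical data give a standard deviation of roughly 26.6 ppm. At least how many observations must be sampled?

For a mean, the margin of error is E = z·σ/√n, so n = (zσ/E)².
At 99% confidence, z = 2.576.
n = (2.576 × 26.6 / 11.2)² = 37.43
Round up: n = 38.

n = 38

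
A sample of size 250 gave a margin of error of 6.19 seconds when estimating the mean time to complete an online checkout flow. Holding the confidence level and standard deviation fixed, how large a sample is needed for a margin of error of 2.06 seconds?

Margin of error scales as 1/√n, so n₂ = n₁·(E₁/E₂)².
n₂ = 250 × (6.19/2.06)² = 250 × 9.029 = 2257.25
Round up: n₂ = 2258.

n = 2258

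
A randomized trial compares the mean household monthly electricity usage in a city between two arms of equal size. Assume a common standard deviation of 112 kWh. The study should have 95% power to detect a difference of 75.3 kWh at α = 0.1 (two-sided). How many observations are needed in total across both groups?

96 total

For two equal groups, n per group = 2·((z_{α/2} + z_β)·σ/δ)².
z_{α/2} = 1.645; z_β = 1.645 (power 95%).
n = 2 × (3.290 × 112 / 75.3)² = 2 × 23.95 = 47.90
Round up: n = 48 per group.
Total across both groups: 2 × 48 = 96.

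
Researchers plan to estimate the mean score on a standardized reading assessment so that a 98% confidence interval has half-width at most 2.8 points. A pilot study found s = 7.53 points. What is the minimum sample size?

40

For a mean, the margin of error is E = z·σ/√n, so n = (zσ/E)².
At 98% confidence, z = 2.326.
n = (2.326 × 7.53 / 2.8)² = 39.13
Round up: n = 40.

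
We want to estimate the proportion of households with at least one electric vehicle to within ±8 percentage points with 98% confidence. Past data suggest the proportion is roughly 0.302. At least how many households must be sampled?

179

For a proportion with margin E = 0.08 at 98% confidence, z = 2.326.
n = p̂(1−p̂)(z/E)² = 0.302 × 0.698 × (2.326/0.08)² = 178.20
Round up: n = 179.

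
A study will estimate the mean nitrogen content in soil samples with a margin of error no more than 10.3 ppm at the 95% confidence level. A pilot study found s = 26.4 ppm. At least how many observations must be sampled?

For a mean, the margin of error is E = z·σ/√n, so n = (zσ/E)².
At 95% confidence, z = 1.960.
n = (1.960 × 26.4 / 10.3)² = 25.24
Round up: n = 26.

26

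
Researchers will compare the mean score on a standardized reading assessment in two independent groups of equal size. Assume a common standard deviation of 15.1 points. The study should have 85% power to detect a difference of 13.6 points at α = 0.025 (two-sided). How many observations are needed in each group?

27 per group

For two equal groups, n per group = 2·((z_{α/2} + z_β)·σ/δ)².
z_{α/2} = 2.241; z_β = 1.036 (power 85%).
n = 2 × (3.277 × 15.1 / 13.6)² = 2 × 13.24 = 26.48
Round up: n = 27 per group.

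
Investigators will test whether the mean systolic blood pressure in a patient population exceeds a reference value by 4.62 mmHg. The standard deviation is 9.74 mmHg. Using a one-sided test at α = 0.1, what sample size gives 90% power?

n = 30

For a one-sample z-test, n = ((z_α + z_β)·σ/δ)².
z_α = 1.282 (one-sided α = 0.1); z_β = 1.282 (power 90% → β = 0.1).
n = (2.564 × 9.74 / 4.62)² = 29.22
Round up: n = 30.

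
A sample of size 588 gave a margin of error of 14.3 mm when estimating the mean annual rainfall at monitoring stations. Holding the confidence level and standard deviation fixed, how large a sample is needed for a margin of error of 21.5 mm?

Margin of error scales as 1/√n, so n₂ = n₁·(E₁/E₂)².
n₂ = 588 × (14.3/21.5)² = 588 × 0.4424 = 260.13
Round up: n₂ = 261.

261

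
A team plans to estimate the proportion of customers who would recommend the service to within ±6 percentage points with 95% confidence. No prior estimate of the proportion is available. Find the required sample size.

267

For a proportion with margin E = 0.06 at 95% confidence, z = 1.960.
With no prior estimate, use p = 0.5, which maximizes p(1−p) at 0.25.
n = 0.25 × (z/E)² = 0.25 × (1.960/0.06)² = 266.78
Round up: n = 267.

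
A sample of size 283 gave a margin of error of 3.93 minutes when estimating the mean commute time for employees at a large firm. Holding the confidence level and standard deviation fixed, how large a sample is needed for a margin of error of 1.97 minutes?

Margin of error scales as 1/√n, so n₂ = n₁·(E₁/E₂)².
n₂ = 283 × (3.93/1.97)² = 283 × 3.98 = 1126.34
Round up: n₂ = 1127.

n = 1127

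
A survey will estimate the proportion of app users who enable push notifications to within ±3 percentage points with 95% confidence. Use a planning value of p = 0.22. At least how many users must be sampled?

For a proportion with margin E = 0.03 at 95% confidence, z = 1.960.
n = p̂(1−p̂)(z/E)² = 0.22 × 0.78 × (1.960/0.03)² = 732.47
Round up: n = 733.

733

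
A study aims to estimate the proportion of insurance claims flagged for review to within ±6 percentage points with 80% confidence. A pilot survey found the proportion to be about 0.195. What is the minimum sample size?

72

For a proportion with margin E = 0.06 at 80% confidence, z = 1.282.
n = p̂(1−p̂)(z/E)² = 0.195 × 0.805 × (1.282/0.06)² = 71.66
Round up: n = 72.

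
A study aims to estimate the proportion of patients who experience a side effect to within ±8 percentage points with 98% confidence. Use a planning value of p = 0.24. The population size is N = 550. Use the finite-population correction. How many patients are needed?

121

For a proportion with margin E = 0.08 at 98% confidence, z = 2.326.
n = p̂(1−p̂)(z/E)² = 0.24 × 0.76 × (2.326/0.08)² = 154.19 — call this n₀.
Finite-population correction with N = 550: n = n₀ / (1 + (n₀−1)/N) = 154.19 / 1.279 = 120.56
Round up: n = 121.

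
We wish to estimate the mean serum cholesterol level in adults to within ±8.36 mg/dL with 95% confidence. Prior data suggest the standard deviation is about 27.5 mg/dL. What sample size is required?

For a mean, the margin of error is E = z·σ/√n, so n = (zσ/E)².
At 95% confidence, z = 1.960.
n = (1.960 × 27.5 / 8.36)² = 41.57
Round up: n = 42.

n = 42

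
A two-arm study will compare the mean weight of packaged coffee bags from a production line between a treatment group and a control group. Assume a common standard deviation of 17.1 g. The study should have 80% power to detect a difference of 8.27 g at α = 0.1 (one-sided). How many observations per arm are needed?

39 per group

For two equal groups, n per group = 2·((z_α + z_β)·σ/δ)².
z_α = 1.282; z_β = 0.842 (power 80%).
n = 2 × (2.124 × 17.1 / 8.27)² = 2 × 19.29 = 38.58
Round up: n = 39 per group.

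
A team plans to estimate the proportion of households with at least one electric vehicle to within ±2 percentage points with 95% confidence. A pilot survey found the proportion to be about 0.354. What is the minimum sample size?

For a proportion with margin E = 0.02 at 95% confidence, z = 1.960.
n = p̂(1−p̂)(z/E)² = 0.354 × 0.646 × (1.960/0.02)² = 2196.28
Round up: n = 2197.

n = 2197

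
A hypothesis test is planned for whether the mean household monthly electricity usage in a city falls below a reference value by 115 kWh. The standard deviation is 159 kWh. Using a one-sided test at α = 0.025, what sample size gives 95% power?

25

For a one-sample z-test, n = ((z_α + z_β)·σ/δ)².
z_α = 1.960 (one-sided α = 0.025); z_β = 1.645 (power 95% → β = 0.05).
n = (3.605 × 159 / 115)² = 24.84
Round up: n = 25.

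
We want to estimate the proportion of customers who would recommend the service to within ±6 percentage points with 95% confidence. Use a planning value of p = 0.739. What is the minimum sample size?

For a proportion with margin E = 0.06 at 95% confidence, z = 1.960.
n = p̂(1−p̂)(z/E)² = 0.739 × 0.261 × (1.960/0.06)² = 205.82
Round up: n = 206.

206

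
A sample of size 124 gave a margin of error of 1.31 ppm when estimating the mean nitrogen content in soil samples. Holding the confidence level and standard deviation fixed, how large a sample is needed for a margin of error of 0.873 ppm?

Margin of error scales as 1/√n, so n₂ = n₁·(E₁/E₂)².
n₂ = 124 × (1.31/0.873)² = 124 × 2.252 = 279.25
Round up: n₂ = 280.

280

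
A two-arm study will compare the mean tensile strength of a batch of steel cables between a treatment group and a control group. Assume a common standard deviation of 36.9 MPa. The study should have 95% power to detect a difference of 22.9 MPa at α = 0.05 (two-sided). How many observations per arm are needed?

68 per group

For two equal groups, n per group = 2·((z_{α/2} + z_β)·σ/δ)².
z_{α/2} = 1.960; z_β = 1.645 (power 95%).
n = 2 × (3.605 × 36.9 / 22.9)² = 2 × 33.74 = 67.48
Round up: n = 68 per group.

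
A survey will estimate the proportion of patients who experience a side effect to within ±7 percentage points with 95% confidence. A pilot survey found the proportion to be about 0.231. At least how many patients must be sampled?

For a proportion with margin E = 0.07 at 95% confidence, z = 1.960.
n = p̂(1−p̂)(z/E)² = 0.231 × 0.769 × (1.960/0.07)² = 139.27
Round up: n = 140.

140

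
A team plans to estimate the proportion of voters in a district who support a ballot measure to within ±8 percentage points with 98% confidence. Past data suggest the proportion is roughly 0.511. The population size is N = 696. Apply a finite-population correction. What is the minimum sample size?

n = 163

For a proportion with margin E = 0.08 at 98% confidence, z = 2.326.
n = p̂(1−p̂)(z/E)² = 0.511 × 0.489 × (2.326/0.08)² = 211.24 — call this n₀.
Finite-population correction with N = 696: n = n₀ / (1 + (n₀−1)/N) = 211.24 / 1.302 = 162.24
Round up: n = 163.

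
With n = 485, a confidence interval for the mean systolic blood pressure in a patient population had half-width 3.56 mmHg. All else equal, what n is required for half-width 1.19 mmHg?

4341

Margin of error scales as 1/√n, so n₂ = n₁·(E₁/E₂)².
n₂ = 485 × (3.56/1.19)² = 485 × 8.95 = 4340.75
Round up: n₂ = 4341.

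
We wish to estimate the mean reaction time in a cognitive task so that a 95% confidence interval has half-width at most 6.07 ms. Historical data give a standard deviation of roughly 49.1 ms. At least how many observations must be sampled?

For a mean, the margin of error is E = z·σ/√n, so n = (zσ/E)².
At 95% confidence, z = 1.960.
n = (1.960 × 49.1 / 6.07)² = 251.36
Round up: n = 252.

n = 252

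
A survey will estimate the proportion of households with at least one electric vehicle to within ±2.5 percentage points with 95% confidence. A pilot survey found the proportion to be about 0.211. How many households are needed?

For a proportion with margin E = 0.025 at 95% confidence, z = 1.960.
n = p̂(1−p̂)(z/E)² = 0.211 × 0.789 × (1.960/0.025)² = 1023.27
Round up: n = 1024.

1024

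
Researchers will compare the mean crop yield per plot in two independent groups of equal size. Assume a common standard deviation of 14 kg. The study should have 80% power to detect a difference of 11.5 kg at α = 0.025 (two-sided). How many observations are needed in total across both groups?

58 total

For two equal groups, n per group = 2·((z_{α/2} + z_β)·σ/δ)².
z_{α/2} = 2.241; z_β = 0.842 (power 80%).
n = 2 × (3.083 × 14 / 11.5)² = 2 × 14.09 = 28.18
Round up: n = 29 per group.
Total across both groups: 2 × 29 = 58.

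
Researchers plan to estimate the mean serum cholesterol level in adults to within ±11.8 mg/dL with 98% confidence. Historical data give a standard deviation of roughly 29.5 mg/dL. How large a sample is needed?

For a mean, the margin of error is E = z·σ/√n, so n = (zσ/E)².
At 98% confidence, z = 2.326.
n = (2.326 × 29.5 / 11.8)² = 33.81
Round up: n = 34.

34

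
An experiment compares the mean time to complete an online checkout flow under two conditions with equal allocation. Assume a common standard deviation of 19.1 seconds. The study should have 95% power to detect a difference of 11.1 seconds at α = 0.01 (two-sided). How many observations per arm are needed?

For two equal groups, n per group = 2·((z_{α/2} + z_β)·σ/δ)².
z_{α/2} = 2.576; z_β = 1.645 (power 95%).
n = 2 × (4.221 × 19.1 / 11.1)² = 2 × 52.75 = 105.50
Round up: n = 106 per group.

106 per group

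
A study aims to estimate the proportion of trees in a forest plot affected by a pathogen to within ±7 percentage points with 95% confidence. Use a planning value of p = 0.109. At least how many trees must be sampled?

77

For a proportion with margin E = 0.07 at 95% confidence, z = 1.960.
n = p̂(1−p̂)(z/E)² = 0.109 × 0.891 × (1.960/0.07)² = 76.14
Round up: n = 77.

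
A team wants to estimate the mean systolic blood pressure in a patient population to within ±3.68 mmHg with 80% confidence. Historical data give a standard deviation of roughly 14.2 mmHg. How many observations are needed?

25

For a mean, the margin of error is E = z·σ/√n, so n = (zσ/E)².
At 80% confidence, z = 1.282.
n = (1.282 × 14.2 / 3.68)² = 24.47
Round up: n = 25.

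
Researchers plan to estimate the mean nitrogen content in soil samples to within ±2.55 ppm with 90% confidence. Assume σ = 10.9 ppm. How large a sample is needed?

For a mean, the margin of error is E = z·σ/√n, so n = (zσ/E)².
At 90% confidence, z = 1.645.
n = (1.645 × 10.9 / 2.55)² = 49.44
Round up: n = 50.

50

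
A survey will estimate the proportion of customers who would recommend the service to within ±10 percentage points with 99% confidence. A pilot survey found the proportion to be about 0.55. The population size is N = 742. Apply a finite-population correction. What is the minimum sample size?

For a proportion with margin E = 0.1 at 99% confidence, z = 2.576.
n = p̂(1−p̂)(z/E)² = 0.55 × 0.45 × (2.576/0.1)² = 164.24 — call this n₀.
Finite-population correction with N = 742: n = n₀ / (1 + (n₀−1)/N) = 164.24 / 1.22 = 134.62
Round up: n = 135.

135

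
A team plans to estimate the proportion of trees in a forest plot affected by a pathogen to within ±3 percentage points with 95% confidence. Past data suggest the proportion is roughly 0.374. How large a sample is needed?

1000

For a proportion with margin E = 0.03 at 95% confidence, z = 1.960.
n = p̂(1−p̂)(z/E)² = 0.374 × 0.626 × (1.960/0.03)² = 999.35
Round up: n = 1000.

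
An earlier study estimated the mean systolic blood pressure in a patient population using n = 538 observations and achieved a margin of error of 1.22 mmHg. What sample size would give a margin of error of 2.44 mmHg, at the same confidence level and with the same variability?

Margin of error scales as 1/√n, so n₂ = n₁·(E₁/E₂)².
n₂ = 538 × (1.22/2.44)² = 538 × 0.25 = 134.50
Round up: n₂ = 135.

135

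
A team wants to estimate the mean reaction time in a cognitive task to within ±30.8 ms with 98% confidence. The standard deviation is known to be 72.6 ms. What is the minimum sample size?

For a mean, the margin of error is E = z·σ/√n, so n = (zσ/E)².
At 98% confidence, z = 2.326.
n = (2.326 × 72.6 / 30.8)² = 30.06
Round up: n = 31.

31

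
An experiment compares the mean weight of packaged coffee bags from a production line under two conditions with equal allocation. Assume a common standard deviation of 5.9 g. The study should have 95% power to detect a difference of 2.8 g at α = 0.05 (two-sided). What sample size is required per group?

For two equal groups, n per group = 2·((z_{α/2} + z_β)·σ/δ)².
z_{α/2} = 1.960; z_β = 1.645 (power 95%).
n = 2 × (3.605 × 5.9 / 2.8)² = 2 × 57.70 = 115.40
Round up: n = 116 per group.

116 per group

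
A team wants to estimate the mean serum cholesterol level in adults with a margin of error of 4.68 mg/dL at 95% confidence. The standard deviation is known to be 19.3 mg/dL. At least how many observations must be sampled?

66

For a mean, the margin of error is E = z·σ/√n, so n = (zσ/E)².
At 95% confidence, z = 1.960.
n = (1.960 × 19.3 / 4.68)² = 65.33
Round up: n = 66.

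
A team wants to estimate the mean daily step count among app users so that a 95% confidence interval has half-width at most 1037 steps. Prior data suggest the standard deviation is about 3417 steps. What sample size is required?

For a mean, the margin of error is E = z·σ/√n, so n = (zσ/E)².
At 95% confidence, z = 1.960.
n = (1.960 × 3417 / 1037)² = 41.71
Round up: n = 42.

42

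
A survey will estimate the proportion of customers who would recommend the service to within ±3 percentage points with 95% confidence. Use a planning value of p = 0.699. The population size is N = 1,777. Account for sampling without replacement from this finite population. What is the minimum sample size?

597

For a proportion with margin E = 0.03 at 95% confidence, z = 1.960.
n = p̂(1−p̂)(z/E)² = 0.699 × 0.301 × (1.960/0.03)² = 898.08 — call this n₀.
Finite-population correction with N = 1,777: n = n₀ / (1 + (n₀−1)/N) = 898.08 / 1.505 = 596.73
Round up: n = 597.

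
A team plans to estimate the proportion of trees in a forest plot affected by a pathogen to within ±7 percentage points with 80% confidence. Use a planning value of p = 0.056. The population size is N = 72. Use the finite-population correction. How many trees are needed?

15

For a proportion with margin E = 0.07 at 80% confidence, z = 1.282.
n = p̂(1−p̂)(z/E)² = 0.056 × 0.944 × (1.282/0.07)² = 17.73 — call this n₀.
Finite-population correction with N = 72: n = n₀ / (1 + (n₀−1)/N) = 17.73 / 1.232 = 14.39
Round up: n = 15.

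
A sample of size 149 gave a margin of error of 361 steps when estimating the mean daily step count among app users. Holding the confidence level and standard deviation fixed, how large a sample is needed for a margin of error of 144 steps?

n = 937

Margin of error scales as 1/√n, so n₂ = n₁·(E₁/E₂)².
n₂ = 149 × (361/144)² = 149 × 6.285 = 936.47
Round up: n₂ = 937.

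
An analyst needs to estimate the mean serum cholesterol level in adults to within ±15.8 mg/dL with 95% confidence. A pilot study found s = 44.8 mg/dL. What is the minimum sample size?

For a mean, the margin of error is E = z·σ/√n, so n = (zσ/E)².
At 95% confidence, z = 1.960.
n = (1.960 × 44.8 / 15.8)² = 30.89
Round up: n = 31.

31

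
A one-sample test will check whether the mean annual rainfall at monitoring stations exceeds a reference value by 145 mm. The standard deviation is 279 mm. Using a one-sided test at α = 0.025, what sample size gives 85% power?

34

For a one-sample z-test, n = ((z_α + z_β)·σ/δ)².
z_α = 1.960 (one-sided α = 0.025); z_β = 1.036 (power 85% → β = 0.15).
n = (2.996 × 279 / 145)² = 33.23
Round up: n = 34.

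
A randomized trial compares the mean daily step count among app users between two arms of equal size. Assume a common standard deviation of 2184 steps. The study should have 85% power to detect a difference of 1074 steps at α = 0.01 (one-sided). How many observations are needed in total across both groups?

188 total

For two equal groups, n per group = 2·((z_α + z_β)·σ/δ)².
z_α = 2.326; z_β = 1.036 (power 85%).
n = 2 × (3.362 × 2184 / 1074)² = 2 × 46.74 = 93.48
Round up: n = 94 per group.
Total across both groups: 2 × 94 = 188.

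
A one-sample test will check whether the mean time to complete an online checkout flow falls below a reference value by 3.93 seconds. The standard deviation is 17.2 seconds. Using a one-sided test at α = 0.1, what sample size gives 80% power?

87

For a one-sample z-test, n = ((z_α + z_β)·σ/δ)².
z_α = 1.282 (one-sided α = 0.1); z_β = 0.842 (power 80% → β = 0.2).
n = (2.124 × 17.2 / 3.93)² = 86.41
Round up: n = 87.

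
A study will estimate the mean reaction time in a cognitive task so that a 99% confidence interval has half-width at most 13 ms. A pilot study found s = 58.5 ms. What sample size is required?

n = 135

For a mean, the margin of error is E = z·σ/√n, so n = (zσ/E)².
At 99% confidence, z = 2.576.
n = (2.576 × 58.5 / 13)² = 134.37
Round up: n = 135.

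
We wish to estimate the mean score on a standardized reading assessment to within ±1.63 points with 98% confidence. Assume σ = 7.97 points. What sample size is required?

130

For a mean, the margin of error is E = z·σ/√n, so n = (zσ/E)².
At 98% confidence, z = 2.326.
n = (2.326 × 7.97 / 1.63)² = 129.35
Round up: n = 130.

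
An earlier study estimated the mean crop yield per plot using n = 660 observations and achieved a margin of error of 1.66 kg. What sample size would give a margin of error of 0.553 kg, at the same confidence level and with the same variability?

Margin of error scales as 1/√n, so n₂ = n₁·(E₁/E₂)².
n₂ = 660 × (1.66/0.553)² = 660 × 9.011 = 5947.26
Round up: n₂ = 5948.

5948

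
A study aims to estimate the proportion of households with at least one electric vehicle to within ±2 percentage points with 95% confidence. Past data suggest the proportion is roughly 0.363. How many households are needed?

For a proportion with margin E = 0.02 at 95% confidence, z = 1.960.
n = p̂(1−p̂)(z/E)² = 0.363 × 0.637 × (1.960/0.02)² = 2220.74
Round up: n = 2221.

n = 2221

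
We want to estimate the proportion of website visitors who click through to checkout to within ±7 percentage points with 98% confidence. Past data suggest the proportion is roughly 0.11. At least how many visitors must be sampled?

109

For a proportion with margin E = 0.07 at 98% confidence, z = 2.326.
n = p̂(1−p̂)(z/E)² = 0.11 × 0.89 × (2.326/0.07)² = 108.10
Round up: n = 109.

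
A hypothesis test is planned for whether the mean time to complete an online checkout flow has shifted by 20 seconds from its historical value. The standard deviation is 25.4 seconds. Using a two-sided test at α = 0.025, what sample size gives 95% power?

n = 25

For a one-sample z-test, n = ((z_{α/2} + z_β)·σ/δ)².
z_{α/2} = 2.241 (two-sided α = 0.025); z_β = 1.645 (power 95% → β = 0.05).
n = (3.886 × 25.4 / 20)² = 24.36
Round up: n = 25.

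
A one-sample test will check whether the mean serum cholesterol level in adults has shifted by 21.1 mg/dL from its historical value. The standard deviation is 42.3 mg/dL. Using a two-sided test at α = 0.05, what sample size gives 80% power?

For a one-sample z-test, n = ((z_{α/2} + z_β)·σ/δ)².
z_{α/2} = 1.960 (two-sided α = 0.05); z_β = 0.842 (power 80% → β = 0.2).
n = (2.802 × 42.3 / 21.1)² = 31.55
Round up: n = 32.

n = 32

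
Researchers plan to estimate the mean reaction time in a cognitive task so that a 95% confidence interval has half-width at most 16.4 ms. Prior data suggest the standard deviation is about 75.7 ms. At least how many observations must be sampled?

82

For a mean, the margin of error is E = z·σ/√n, so n = (zσ/E)².
At 95% confidence, z = 1.960.
n = (1.960 × 75.7 / 16.4)² = 81.85
Round up: n = 82.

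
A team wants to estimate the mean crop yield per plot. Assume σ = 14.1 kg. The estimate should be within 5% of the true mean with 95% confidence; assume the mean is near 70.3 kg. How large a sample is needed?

62

For a mean, the margin of error is E = z·σ/√n, so n = (zσ/E)².
At 95% confidence, z = 1.960.
E = 5% of 70.3 = 3.515 kg.
n = (1.960 × 14.1 / 3.515)² = 61.82
Round up: n = 62.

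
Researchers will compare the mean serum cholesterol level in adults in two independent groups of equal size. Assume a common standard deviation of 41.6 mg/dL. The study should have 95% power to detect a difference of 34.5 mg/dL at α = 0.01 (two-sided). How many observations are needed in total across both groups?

For two equal groups, n per group = 2·((z_{α/2} + z_β)·σ/δ)².
z_{α/2} = 2.576; z_β = 1.645 (power 95%).
n = 2 × (4.221 × 41.6 / 34.5)² = 2 × 25.90 = 51.80
Round up: n = 52 per group.
Total across both groups: 2 × 52 = 104.

104 total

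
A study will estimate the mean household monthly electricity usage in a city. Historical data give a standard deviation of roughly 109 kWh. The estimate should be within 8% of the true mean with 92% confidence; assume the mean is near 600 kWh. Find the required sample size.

n = 16

For a mean, the margin of error is E = z·σ/√n, so n = (zσ/E)².
At 92% confidence, z = 1.751.
E = 8% of 600 = 48 kWh.
n = (1.751 × 109 / 48)² = 15.81
Round up: n = 16.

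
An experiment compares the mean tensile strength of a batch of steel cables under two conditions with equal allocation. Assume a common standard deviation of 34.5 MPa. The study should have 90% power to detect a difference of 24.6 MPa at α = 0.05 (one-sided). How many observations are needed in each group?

34 per group

For two equal groups, n per group = 2·((z_α + z_β)·σ/δ)².
z_α = 1.645; z_β = 1.282 (power 90%).
n = 2 × (2.927 × 34.5 / 24.6)² = 2 × 16.85 = 33.70
Round up: n = 34 per group.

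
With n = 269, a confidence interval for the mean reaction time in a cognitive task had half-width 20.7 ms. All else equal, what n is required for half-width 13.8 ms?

606

Margin of error scales as 1/√n, so n₂ = n₁·(E₁/E₂)².
n₂ = 269 × (20.7/13.8)² = 269 × 2.25 = 605.25
Round up: n₂ = 606.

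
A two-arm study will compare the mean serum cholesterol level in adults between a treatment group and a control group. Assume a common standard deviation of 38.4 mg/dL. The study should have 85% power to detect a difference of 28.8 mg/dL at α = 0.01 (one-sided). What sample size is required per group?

For two equal groups, n per group = 2·((z_α + z_β)·σ/δ)².
z_α = 2.326; z_β = 1.036 (power 85%).
n = 2 × (3.362 × 38.4 / 28.8)² = 2 × 20.09 = 40.18
Round up: n = 41 per group.

41 per group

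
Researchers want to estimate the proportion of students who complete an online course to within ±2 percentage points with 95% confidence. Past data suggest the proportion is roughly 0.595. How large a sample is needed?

n = 2315

For a proportion with margin E = 0.02 at 95% confidence, z = 1.960.
n = p̂(1−p̂)(z/E)² = 0.595 × 0.405 × (1.960/0.02)² = 2314.32
Round up: n = 2315.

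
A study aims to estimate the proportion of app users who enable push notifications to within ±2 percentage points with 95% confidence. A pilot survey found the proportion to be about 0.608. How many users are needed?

2289

For a proportion with margin E = 0.02 at 95% confidence, z = 1.960.
n = p̂(1−p̂)(z/E)² = 0.608 × 0.392 × (1.960/0.02)² = 2288.98
Round up: n = 2289.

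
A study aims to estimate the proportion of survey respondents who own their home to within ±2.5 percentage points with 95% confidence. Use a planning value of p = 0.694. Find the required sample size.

1306

For a proportion with margin E = 0.025 at 95% confidence, z = 1.960.
n = p̂(1−p̂)(z/E)² = 0.694 × 0.306 × (1.960/0.025)² = 1305.31
Round up: n = 1306.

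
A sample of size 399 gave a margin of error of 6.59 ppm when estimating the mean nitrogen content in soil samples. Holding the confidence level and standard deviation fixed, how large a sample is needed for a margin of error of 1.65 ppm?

Margin of error scales as 1/√n, so n₂ = n₁·(E₁/E₂)².
n₂ = 399 × (6.59/1.65)² = 399 × 15.95 = 6364.05
Round up: n₂ = 6365.

n = 6365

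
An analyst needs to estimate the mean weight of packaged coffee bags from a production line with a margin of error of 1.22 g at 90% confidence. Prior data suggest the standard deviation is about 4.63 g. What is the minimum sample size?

39

For a mean, the margin of error is E = z·σ/√n, so n = (zσ/E)².
At 90% confidence, z = 1.645.
n = (1.645 × 4.63 / 1.22)² = 38.97
Round up: n = 39.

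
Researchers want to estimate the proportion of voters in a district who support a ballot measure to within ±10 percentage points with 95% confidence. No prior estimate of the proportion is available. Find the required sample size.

For a proportion with margin E = 0.1 at 95% confidence, z = 1.960.
With no prior estimate, use p = 0.5, which maximizes p(1−p) at 0.25.
n = 0.25 × (z/E)² = 0.25 × (1.960/0.1)² = 96.04
Round up: n = 97.

97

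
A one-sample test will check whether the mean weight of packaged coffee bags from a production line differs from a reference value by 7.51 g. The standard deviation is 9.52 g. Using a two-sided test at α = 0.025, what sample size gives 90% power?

For a one-sample z-test, n = ((z_{α/2} + z_β)·σ/δ)².
z_{α/2} = 2.241 (two-sided α = 0.025); z_β = 1.282 (power 90% → β = 0.1).
n = (3.523 × 9.52 / 7.51)² = 19.94
Round up: n = 20.

20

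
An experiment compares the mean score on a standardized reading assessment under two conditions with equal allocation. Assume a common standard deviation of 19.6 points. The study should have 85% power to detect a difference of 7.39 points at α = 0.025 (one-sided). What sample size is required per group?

127 per group

For two equal groups, n per group = 2·((z_α + z_β)·σ/δ)².
z_α = 1.960; z_β = 1.036 (power 85%).
n = 2 × (2.996 × 19.6 / 7.39)² = 2 × 63.14 = 126.28
Round up: n = 127 per group.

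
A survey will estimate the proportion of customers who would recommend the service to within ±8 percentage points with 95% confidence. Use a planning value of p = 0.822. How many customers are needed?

88

For a proportion with margin E = 0.08 at 95% confidence, z = 1.960.
n = p̂(1−p̂)(z/E)² = 0.822 × 0.178 × (1.960/0.08)² = 87.83
Round up: n = 88.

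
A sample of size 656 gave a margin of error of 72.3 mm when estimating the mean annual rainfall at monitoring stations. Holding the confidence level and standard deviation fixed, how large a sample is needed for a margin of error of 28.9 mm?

4106

Margin of error scales as 1/√n, so n₂ = n₁·(E₁/E₂)².
n₂ = 656 × (72.3/28.9)² = 656 × 6.259 = 4105.90
Round up: n₂ = 4106.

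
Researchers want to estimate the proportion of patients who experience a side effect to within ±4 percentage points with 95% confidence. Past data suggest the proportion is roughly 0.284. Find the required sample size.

For a proportion with margin E = 0.04 at 95% confidence, z = 1.960.
n = p̂(1−p̂)(z/E)² = 0.284 × 0.716 × (1.960/0.04)² = 488.23
Round up: n = 489.

489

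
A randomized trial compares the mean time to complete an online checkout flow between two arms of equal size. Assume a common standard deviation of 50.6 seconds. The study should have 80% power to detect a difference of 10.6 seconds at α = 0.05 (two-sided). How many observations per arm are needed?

For two equal groups, n per group = 2·((z_{α/2} + z_β)·σ/δ)².
z_{α/2} = 1.960; z_β = 0.842 (power 80%).
n = 2 × (2.802 × 50.6 / 10.6)² = 2 × 178.91 = 357.82
Round up: n = 358 per group.

358 per group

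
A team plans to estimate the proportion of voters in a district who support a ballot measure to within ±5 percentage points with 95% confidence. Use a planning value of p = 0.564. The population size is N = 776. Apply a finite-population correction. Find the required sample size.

For a proportion with margin E = 0.05 at 95% confidence, z = 1.960.
n = p̂(1−p̂)(z/E)² = 0.564 × 0.436 × (1.960/0.05)² = 377.87 — call this n₀.
Finite-population correction with N = 776: n = n₀ / (1 + (n₀−1)/N) = 377.87 / 1.486 = 254.29
Round up: n = 255.

255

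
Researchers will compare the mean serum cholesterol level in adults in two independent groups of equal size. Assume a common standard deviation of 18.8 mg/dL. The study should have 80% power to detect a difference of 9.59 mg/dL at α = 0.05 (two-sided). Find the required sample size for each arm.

61 per group

For two equal groups, n per group = 2·((z_{α/2} + z_β)·σ/δ)².
z_{α/2} = 1.960; z_β = 0.842 (power 80%).
n = 2 × (2.802 × 18.8 / 9.59)² = 2 × 30.17 = 60.34
Round up: n = 61 per group.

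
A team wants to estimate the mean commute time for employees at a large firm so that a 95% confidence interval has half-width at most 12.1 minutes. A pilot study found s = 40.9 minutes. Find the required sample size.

44

For a mean, the margin of error is E = z·σ/√n, so n = (zσ/E)².
At 95% confidence, z = 1.960.
n = (1.960 × 40.9 / 12.1)² = 43.89
Round up: n = 44.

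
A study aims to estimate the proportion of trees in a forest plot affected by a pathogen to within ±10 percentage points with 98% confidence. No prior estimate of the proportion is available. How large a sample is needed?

For a proportion with margin E = 0.1 at 98% confidence, z = 2.326.
With no prior estimate, use p = 0.5, which maximizes p(1−p) at 0.25.
n = 0.25 × (z/E)² = 0.25 × (2.326/0.1)² = 135.26
Round up: n = 136.

136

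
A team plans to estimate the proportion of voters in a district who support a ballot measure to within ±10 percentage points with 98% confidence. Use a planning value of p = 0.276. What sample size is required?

n = 109

For a proportion with margin E = 0.1 at 98% confidence, z = 2.326.
n = p̂(1−p̂)(z/E)² = 0.276 × 0.724 × (2.326/0.1)² = 108.11
Round up: n = 109.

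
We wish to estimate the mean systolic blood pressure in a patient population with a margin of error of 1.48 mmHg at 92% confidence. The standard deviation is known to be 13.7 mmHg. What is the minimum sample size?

n = 263

For a mean, the margin of error is E = z·σ/√n, so n = (zσ/E)².
At 92% confidence, z = 1.751.
n = (1.751 × 13.7 / 1.48)² = 262.72
Round up: n = 263.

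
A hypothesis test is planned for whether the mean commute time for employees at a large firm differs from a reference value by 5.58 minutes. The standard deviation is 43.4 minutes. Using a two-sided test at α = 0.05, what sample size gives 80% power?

n = 475

For a one-sample z-test, n = ((z_{α/2} + z_β)·σ/δ)².
z_{α/2} = 1.960 (two-sided α = 0.05); z_β = 0.842 (power 80% → β = 0.2).
n = (2.802 × 43.4 / 5.58)² = 474.95
Round up: n = 475.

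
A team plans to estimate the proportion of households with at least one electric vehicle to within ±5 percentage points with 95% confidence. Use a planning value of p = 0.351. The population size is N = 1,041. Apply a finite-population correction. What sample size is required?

263

For a proportion with margin E = 0.05 at 95% confidence, z = 1.960.
n = p̂(1−p̂)(z/E)² = 0.351 × 0.649 × (1.960/0.05)² = 350.05 — call this n₀.
Finite-population correction with N = 1,041: n = n₀ / (1 + (n₀−1)/N) = 350.05 / 1.335 = 262.21
Round up: n = 263.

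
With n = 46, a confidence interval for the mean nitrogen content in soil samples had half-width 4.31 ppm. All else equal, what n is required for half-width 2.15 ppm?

Margin of error scales as 1/√n, so n₂ = n₁·(E₁/E₂)².
n₂ = 46 × (4.31/2.15)² = 46 × 4.019 = 184.87
Round up: n₂ = 185.

n = 185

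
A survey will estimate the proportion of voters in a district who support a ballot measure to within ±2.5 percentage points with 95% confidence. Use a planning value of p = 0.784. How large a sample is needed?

1041

For a proportion with margin E = 0.025 at 95% confidence, z = 1.960.
n = p̂(1−p̂)(z/E)² = 0.784 × 0.216 × (1.960/0.025)² = 1040.88
Round up: n = 1041.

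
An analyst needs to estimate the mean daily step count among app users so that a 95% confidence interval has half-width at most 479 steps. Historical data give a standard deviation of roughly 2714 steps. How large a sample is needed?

For a mean, the margin of error is E = z·σ/√n, so n = (zσ/E)².
At 95% confidence, z = 1.960.
n = (1.960 × 2714 / 479)² = 123.33
Round up: n = 124.

124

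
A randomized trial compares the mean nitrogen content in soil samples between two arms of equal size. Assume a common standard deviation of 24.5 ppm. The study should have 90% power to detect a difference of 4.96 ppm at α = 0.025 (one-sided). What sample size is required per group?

For two equal groups, n per group = 2·((z_α + z_β)·σ/δ)².
z_α = 1.960; z_β = 1.282 (power 90%).
n = 2 × (3.242 × 24.5 / 4.96)² = 2 × 256.45 = 512.90
Round up: n = 513 per group.

513 per group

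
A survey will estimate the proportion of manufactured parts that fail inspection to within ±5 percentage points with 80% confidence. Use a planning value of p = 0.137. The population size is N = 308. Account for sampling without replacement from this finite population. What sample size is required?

63

For a proportion with margin E = 0.05 at 80% confidence, z = 1.282.
n = p̂(1−p̂)(z/E)² = 0.137 × 0.863 × (1.282/0.05)² = 77.73 — call this n₀.
Finite-population correction with N = 308: n = n₀ / (1 + (n₀−1)/N) = 77.73 / 1.249 = 62.23
Round up: n = 63.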